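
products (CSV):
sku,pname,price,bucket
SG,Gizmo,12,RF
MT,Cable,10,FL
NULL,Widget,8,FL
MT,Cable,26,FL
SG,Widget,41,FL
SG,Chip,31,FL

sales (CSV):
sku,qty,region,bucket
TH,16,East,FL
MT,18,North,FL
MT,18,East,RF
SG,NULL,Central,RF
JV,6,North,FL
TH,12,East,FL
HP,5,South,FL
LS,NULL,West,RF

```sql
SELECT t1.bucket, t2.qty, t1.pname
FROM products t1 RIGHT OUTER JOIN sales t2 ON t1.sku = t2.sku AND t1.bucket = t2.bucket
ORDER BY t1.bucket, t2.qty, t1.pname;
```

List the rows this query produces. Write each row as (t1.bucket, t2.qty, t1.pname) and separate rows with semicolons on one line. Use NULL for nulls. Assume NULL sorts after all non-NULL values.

(FL, 18, Cable); (FL, 18, Cable); (RF, NULL, Gizmo); (NULL, 5, NULL); (NULL, 6, NULL); (NULL, 12, NULL); (NULL, 16, NULL); (NULL, 18, NULL); (NULL, NULL, NULL)

RIGHT JOIN keeps every row from `sales`; unmatched rows get NULL for `products`'s columns.
Matching on t1.sku = t2.sku AND t1.bucket = t2.bucket. A NULL in a compared column never satisfies the condition.
- t1 (sku=SG, bucket=RF) pairs with 1 row(s) of t2.
- t1 (sku=MT, bucket=FL) pairs with 1 row(s) of t2.
- t1 (sku=NULL, bucket=FL) has no partner in t2.
- t1 (sku=MT, bucket=FL) pairs with 1 row(s) of t2.
- t1 (sku=SG, bucket=FL) has no partner in t2.
- t1 (sku=SG, bucket=FL) has no partner in t2.
- 6 t2 row(s) had no t1 match → kept, t1 columns NULL.
After projecting and ordering:
t1.bucket | t2.qty | t1.pname
FL | 18 | Cable
FL | 18 | Cable
RF | NULL | Gizmo
NULL | 5 | NULL
NULL | 6 | NULL
NULL | 12 | NULL
NULL | 16 | NULL
NULL | 18 | NULL
NULL | NULL | NULL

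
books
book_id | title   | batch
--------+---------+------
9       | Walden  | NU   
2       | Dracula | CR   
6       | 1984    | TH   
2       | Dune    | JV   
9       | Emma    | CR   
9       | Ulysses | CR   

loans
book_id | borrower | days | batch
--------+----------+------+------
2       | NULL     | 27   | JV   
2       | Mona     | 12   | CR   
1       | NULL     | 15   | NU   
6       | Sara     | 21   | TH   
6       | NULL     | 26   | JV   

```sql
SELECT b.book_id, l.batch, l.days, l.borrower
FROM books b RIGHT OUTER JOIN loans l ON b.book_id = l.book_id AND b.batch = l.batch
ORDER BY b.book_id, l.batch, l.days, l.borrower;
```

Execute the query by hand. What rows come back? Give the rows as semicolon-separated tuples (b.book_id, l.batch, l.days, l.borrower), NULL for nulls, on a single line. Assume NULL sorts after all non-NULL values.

RIGHT JOIN keeps every row from `loans`; unmatched rows get NULL for `books`'s columns.
Matching on b.book_id = l.book_id AND b.batch = l.batch.
- b (book_id=9, batch=NU) has no partner in l.
- b (book_id=2, batch=CR) pairs with 1 row(s) of l.
- b (book_id=6, batch=TH) pairs with 1 row(s) of l.
- b (book_id=2, batch=JV) pairs with 1 row(s) of l.
- b (book_id=9, batch=CR) has no partner in l.
- b (book_id=9, batch=CR) has no partner in l.
- 2 row(s) from l found no b partner → padded with NULL.
After projecting and ordering:
b.book_id | l.batch | l.days | l.borrower
2 | CR | 12 | Mona
2 | JV | 27 | NULL
6 | TH | 21 | Sara
NULL | JV | 26 | NULL
NULL | NU | 15 | NULL

(2, CR, 12, Mona); (2, JV, 27, NULL); (6, TH, 21, Sara); (NULL, JV, 26, NULL); (NULL, NU, 15, NULL)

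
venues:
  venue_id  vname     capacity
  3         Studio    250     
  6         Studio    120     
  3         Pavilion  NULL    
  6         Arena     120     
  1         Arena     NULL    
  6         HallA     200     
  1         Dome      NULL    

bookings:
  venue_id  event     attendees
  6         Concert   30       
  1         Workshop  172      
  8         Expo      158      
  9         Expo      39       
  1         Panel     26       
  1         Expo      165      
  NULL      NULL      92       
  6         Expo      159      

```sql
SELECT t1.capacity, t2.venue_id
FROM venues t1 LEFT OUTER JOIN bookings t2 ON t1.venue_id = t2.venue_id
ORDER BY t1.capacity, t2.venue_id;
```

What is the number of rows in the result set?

14

LEFT JOIN keeps every row from `venues`; unmatched rows get NULL for `bookings`'s columns.
Matching on t1.venue_id = t2.venue_id. A NULL in a compared column never satisfies the condition.
- t1[0] venue_id=3 → no match; kept with NULLs on the t2 side.
- t1[1] venue_id=6 → 2 match(es) in t2 → 2 row(s).
- t1[2] venue_id=3 → no match; kept with NULLs on the t2 side.
- t1[3] venue_id=6 → 2 match(es) in t2 → 2 row(s).
- t1[4] venue_id=1 → 3 match(es) in t2 → 3 row(s).
- t1[5] venue_id=6 → 2 match(es) in t2 → 2 row(s).
- t1[6] venue_id=1 → 3 match(es) in t2 → 3 row(s).
Total: 12 matched + 2 padded = 14 rows.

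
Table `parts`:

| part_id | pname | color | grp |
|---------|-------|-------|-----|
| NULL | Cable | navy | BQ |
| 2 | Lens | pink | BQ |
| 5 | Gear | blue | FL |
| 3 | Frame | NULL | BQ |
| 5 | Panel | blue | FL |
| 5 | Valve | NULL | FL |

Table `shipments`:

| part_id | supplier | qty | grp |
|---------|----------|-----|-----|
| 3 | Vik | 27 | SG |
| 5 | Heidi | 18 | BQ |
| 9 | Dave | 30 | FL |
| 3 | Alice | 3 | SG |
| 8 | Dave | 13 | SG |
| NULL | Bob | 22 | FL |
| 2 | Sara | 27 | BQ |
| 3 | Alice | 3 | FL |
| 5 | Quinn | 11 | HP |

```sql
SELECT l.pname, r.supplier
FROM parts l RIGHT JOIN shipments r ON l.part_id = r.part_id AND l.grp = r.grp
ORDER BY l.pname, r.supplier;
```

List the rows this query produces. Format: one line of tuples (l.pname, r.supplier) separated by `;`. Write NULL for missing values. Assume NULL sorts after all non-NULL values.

(Lens, Sara); (NULL, Alice); (NULL, Alice); (NULL, Bob); (NULL, Dave); (NULL, Dave); (NULL, Heidi); (NULL, Quinn); (NULL, Vik)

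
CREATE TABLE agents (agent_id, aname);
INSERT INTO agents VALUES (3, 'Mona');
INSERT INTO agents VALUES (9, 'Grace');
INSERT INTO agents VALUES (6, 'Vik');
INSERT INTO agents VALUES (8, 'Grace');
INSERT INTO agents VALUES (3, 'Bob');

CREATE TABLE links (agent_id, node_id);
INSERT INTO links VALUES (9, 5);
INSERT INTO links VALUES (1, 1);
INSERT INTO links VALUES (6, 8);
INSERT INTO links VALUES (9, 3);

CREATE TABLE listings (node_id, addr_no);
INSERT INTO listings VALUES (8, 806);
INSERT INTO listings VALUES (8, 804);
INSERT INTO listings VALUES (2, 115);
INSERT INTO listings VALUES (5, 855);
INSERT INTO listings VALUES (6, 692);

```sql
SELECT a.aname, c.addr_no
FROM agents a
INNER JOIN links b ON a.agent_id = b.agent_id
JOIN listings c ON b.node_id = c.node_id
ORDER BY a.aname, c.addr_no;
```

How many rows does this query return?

3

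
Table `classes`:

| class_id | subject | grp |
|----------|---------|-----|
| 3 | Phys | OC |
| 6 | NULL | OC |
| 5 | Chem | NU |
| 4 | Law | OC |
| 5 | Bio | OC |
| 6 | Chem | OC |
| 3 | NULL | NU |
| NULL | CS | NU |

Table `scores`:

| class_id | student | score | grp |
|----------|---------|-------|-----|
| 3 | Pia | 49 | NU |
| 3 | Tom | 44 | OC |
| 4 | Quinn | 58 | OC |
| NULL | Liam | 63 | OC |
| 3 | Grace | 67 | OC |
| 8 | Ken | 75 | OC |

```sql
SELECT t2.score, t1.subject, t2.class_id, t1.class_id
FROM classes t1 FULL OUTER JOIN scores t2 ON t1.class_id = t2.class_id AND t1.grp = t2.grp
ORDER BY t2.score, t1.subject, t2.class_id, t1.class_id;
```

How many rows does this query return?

11

FULL OUTER JOIN keeps every row from both sides; unmatched rows get NULL for the other side's columns.
Matching on t1.class_id = t2.class_id AND t1.grp = t2.grp. A NULL in a compared column never satisfies the condition.
- t1 (class_id=3, grp=OC) pairs with 2 row(s) of t2.
- t1 (class_id=6, grp=OC) has no partner → padded with NULL.
- t1 (class_id=5, grp=NU) has no partner → padded with NULL.
- t1 (class_id=4, grp=OC) pairs with 1 row(s) of t2.
- t1 (class_id=5, grp=OC) has no partner → padded with NULL.
- t1 (class_id=6, grp=OC) has no partner → padded with NULL.
- t1 (class_id=3, grp=NU) pairs with 1 row(s) of t2.
- t1 (class_id=NULL, grp=NU) has no partner → padded with NULL.
- 2 t2 row(s) had no t1 match → kept, t1 columns NULL.
Total: 4 matched + 7 padded = 11 rows.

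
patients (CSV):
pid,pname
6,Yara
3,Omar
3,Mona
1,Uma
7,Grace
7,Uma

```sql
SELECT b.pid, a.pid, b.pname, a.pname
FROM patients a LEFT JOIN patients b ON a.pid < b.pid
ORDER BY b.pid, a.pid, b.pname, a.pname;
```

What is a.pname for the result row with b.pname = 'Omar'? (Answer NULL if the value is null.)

Uma

LEFT JOIN keeps every row from `patients a`; unmatched rows get NULL for `patients b`'s columns.
Matching on a.pid < b.pid.
- a[0] pid=6 → 2 match(es) in b → 2 row(s).
- a[1] pid=3 → 3 match(es) in b → 3 row(s).
- a[2] pid=3 → 3 match(es) in b → 3 row(s).
- a[3] pid=1 → 5 match(es) in b → 5 row(s).
- a[4] pid=7 → no match; kept with NULLs on the b side.
- a[5] pid=7 → no match; kept with NULLs on the b side.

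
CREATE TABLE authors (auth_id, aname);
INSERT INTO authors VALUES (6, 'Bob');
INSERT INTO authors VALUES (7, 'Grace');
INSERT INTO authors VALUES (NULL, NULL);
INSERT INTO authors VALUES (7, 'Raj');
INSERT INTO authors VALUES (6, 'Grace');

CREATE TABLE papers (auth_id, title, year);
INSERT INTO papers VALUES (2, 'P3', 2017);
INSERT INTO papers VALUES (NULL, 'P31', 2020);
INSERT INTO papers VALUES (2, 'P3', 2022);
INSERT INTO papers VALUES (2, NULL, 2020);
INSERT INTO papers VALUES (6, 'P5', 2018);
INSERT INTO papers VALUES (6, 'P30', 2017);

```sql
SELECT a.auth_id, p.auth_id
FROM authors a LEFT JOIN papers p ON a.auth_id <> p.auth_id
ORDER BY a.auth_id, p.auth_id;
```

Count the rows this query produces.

17

LEFT JOIN keeps every row from `authors`; unmatched rows get NULL for `papers`'s columns.
Matching on a.auth_id <> p.auth_id. A NULL in a compared column never satisfies the condition.
- a[0] auth_id=6 → 3 match(es) in p → 3 row(s).
- a[1] auth_id=7 → 5 match(es) in p → 5 row(s).
- a[2] auth_id=NULL → no match; kept with NULLs on the p side.
- a[3] auth_id=7 → 5 match(es) in p → 5 row(s).
- a[4] auth_id=6 → 3 match(es) in p → 3 row(s).
Total: 16 matched + 1 padded = 17 rows.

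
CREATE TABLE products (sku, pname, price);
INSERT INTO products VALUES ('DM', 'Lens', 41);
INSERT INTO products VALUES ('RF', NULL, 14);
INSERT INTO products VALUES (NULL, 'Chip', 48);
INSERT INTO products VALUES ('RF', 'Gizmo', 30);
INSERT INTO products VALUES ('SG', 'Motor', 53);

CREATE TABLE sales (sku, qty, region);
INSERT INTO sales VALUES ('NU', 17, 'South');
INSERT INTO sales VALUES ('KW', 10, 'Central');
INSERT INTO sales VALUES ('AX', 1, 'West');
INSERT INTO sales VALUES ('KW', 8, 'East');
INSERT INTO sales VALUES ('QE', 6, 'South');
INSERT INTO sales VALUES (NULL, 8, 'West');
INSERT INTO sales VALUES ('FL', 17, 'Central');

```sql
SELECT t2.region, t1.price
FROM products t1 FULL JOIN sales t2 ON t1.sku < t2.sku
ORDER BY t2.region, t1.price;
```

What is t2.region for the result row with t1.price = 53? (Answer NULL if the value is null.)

FULL OUTER JOIN keeps every row from both sides; unmatched rows get NULL for the other side's columns.
Matching on t1.sku < t2.sku. A NULL in a compared column never satisfies the condition.
- t1[0] sku=DM → 5 match(es) in t2 → 5 row(s).
- t1[1] sku=RF → no match; kept with NULLs on the t2 side.
- t1[2] sku=NULL → no match; kept with NULLs on the t2 side.
- t1[3] sku=RF → no match; kept with NULLs on the t2 side.
- t1[4] sku=SG → no match; kept with NULLs on the t2 side.
- plus 2 unmatched t2 row(s), each kept with NULL t1 columns.

NULL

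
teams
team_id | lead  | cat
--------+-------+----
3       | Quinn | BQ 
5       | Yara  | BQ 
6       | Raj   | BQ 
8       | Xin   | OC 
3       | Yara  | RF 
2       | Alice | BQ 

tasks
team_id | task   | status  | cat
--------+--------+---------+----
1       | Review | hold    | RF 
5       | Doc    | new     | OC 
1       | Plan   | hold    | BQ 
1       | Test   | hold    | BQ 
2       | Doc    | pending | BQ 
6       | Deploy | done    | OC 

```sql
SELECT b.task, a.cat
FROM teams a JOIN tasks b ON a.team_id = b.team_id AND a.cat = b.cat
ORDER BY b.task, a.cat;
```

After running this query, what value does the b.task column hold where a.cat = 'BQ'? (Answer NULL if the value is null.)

INNER JOIN keeps only pairs where the ON condition holds.
Matching on a.team_id = b.team_id AND a.cat = b.cat.
Matched pairs: 1.

Doc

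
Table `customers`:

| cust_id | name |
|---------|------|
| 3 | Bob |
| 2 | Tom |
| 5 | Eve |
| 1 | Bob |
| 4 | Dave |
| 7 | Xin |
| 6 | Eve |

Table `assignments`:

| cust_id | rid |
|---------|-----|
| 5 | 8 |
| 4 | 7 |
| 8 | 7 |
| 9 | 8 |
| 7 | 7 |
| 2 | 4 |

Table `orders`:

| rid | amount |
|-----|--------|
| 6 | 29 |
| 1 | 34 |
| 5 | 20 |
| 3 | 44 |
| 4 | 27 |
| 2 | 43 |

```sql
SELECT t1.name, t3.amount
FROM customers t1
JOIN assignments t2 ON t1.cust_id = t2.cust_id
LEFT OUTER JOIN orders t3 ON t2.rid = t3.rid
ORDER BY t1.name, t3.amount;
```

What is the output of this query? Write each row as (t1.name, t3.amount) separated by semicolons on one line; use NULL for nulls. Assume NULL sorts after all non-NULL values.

(Dave, NULL); (Eve, NULL); (Tom, 27); (Xin, NULL)

Step 1 — t1 INNER JOIN t2 on cust_id → 4 row(s).
Then LEFT JOIN `orders t3` on rid: each of those 4 rows is kept; rows whose t2.rid has no match in t3 get NULL for t3's columns.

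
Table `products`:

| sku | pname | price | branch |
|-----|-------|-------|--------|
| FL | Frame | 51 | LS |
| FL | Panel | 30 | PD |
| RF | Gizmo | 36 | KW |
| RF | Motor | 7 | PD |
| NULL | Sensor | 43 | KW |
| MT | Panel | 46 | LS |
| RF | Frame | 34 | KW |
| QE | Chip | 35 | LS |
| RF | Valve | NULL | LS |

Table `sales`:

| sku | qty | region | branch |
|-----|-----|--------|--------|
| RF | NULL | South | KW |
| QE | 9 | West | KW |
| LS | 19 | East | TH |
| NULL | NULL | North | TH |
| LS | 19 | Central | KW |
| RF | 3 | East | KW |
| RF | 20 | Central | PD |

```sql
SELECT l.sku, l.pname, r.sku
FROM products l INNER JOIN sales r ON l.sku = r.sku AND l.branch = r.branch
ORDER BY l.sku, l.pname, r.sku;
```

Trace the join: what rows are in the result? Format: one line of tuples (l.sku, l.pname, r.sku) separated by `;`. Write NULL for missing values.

INNER JOIN keeps only pairs where the ON condition holds.
Matching on l.sku = r.sku AND l.branch = r.branch. A NULL in a compared column never satisfies the condition.
- l (sku=FL, branch=LS) has no partner → excluded.
- l (sku=FL, branch=PD) has no partner → excluded.
- l (sku=RF, branch=KW) pairs with 2 row(s) of r.
- l (sku=RF, branch=PD) pairs with 1 row(s) of r.
- l (sku=NULL, branch=KW) has no partner → excluded.
- l (sku=MT, branch=LS) has no partner → excluded.
- l (sku=RF, branch=KW) pairs with 2 row(s) of r.
- l (sku=QE, branch=LS) has no partner → excluded.
- l (sku=RF, branch=LS) has no partner → excluded.
After projecting and ordering:
l.sku | l.pname | r.sku
RF | Frame | RF
RF | Frame | RF
RF | Gizmo | RF
RF | Gizmo | RF
RF | Motor | RF

(RF, Frame, RF); (RF, Frame, RF); (RF, Gizmo, RF); (RF, Gizmo, RF); (RF, Motor, RF)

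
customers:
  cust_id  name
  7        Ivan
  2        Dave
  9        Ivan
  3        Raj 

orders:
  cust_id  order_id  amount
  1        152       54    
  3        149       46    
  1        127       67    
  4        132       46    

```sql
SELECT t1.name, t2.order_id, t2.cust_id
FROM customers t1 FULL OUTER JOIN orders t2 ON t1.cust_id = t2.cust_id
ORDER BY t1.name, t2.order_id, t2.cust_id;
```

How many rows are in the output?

7

FULL OUTER JOIN keeps every row from both sides; unmatched rows get NULL for the other side's columns.
Matching on t1.cust_id = t2.cust_id.
- t1 row (cust_id=7): no match → kept, t2 columns NULL.
- t1 row (cust_id=2): no match → kept, t2 columns NULL.
- t1 row (cust_id=9): no match → kept, t2 columns NULL.
- t1 row (cust_id=3): matches 1 t2 row(s) → 1 output row(s).
- 3 row(s) from t2 found no t1 partner → padded with NULL.
Total: 1 matched + 6 padded = 7 rows.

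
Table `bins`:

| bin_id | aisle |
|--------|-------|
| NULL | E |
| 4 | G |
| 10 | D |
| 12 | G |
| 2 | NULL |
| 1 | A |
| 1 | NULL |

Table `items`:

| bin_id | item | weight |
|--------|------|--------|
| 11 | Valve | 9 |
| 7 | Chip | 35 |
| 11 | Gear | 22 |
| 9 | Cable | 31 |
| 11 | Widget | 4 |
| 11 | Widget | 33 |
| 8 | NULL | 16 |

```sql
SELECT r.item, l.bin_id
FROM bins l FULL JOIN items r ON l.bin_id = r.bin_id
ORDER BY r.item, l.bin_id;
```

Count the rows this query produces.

14

FULL OUTER JOIN keeps every row from both sides; unmatched rows get NULL for the other side's columns.
Matching on l.bin_id = r.bin_id. A NULL in a compared column never satisfies the condition.
- l row (bin_id=NULL): no match → kept, r columns NULL.
- l row (bin_id=4): no match → kept, r columns NULL.
- l row (bin_id=10): no match → kept, r columns NULL.
- l row (bin_id=12): no match → kept, r columns NULL.
- l row (bin_id=2): no match → kept, r columns NULL.
- l row (bin_id=1): no match → kept, r columns NULL.
- l row (bin_id=1): no match → kept, r columns NULL.
- 7 r row(s) had no l match → kept, l columns NULL.
Total: 0 matched + 14 padded = 14 rows.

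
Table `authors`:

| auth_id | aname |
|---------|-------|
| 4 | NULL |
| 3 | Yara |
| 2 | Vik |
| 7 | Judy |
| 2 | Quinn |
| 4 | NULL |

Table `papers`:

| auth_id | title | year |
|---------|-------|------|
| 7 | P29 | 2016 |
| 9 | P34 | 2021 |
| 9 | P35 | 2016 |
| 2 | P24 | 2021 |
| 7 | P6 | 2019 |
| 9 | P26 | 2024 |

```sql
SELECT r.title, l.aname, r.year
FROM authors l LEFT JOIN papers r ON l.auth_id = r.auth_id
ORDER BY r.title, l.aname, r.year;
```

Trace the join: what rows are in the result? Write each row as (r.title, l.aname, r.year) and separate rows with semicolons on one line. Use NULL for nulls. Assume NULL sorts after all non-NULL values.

LEFT JOIN keeps every row from `authors`; unmatched rows get NULL for `papers`'s columns.
Matching on l.auth_id = r.auth_id.
- l row (auth_id=4): no match → kept, r columns NULL.
- l row (auth_id=3): no match → kept, r columns NULL.
- l row (auth_id=2): matches 1 r row(s) → 1 output row(s).
- l row (auth_id=7): matches 2 r row(s) → 2 output row(s).
- l row (auth_id=2): matches 1 r row(s) → 1 output row(s).
- l row (auth_id=4): no match → kept, r columns NULL.
After projecting and ordering:
r.title | l.aname | r.year
P24 | Quinn | 2021
P24 | Vik | 2021
P29 | Judy | 2016
P6 | Judy | 2019
NULL | Yara | NULL
NULL | NULL | NULL
NULL | NULL | NULL

(P24, Quinn, 2021); (P24, Vik, 2021); (P29, Judy, 2016); (P6, Judy, 2019); (NULL, Yara, NULL); (NULL, NULL, NULL); (NULL, NULL, NULL)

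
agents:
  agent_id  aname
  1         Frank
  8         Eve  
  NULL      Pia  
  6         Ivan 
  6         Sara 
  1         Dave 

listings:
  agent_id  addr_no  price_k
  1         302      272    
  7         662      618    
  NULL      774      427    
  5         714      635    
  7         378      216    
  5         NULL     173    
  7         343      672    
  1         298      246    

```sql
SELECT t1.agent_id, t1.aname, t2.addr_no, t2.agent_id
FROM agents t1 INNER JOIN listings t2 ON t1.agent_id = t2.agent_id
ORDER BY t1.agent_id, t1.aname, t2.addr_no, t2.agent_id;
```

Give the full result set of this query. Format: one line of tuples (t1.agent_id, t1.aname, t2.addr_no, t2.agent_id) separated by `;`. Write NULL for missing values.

(1, Dave, 298, 1); (1, Dave, 302, 1); (1, Frank, 298, 1); (1, Frank, 302, 1)

INNER JOIN keeps only pairs where the ON condition holds.
Matching on t1.agent_id = t2.agent_id. A NULL in a compared column never satisfies the condition.
- agent_id=1: 2 matching t2 row(s), so 2 row(s) emitted.
- agent_id=8: no matching t2 row, dropped.
- agent_id=NULL: no matching t2 row, dropped.
- agent_id=6: no matching t2 row, dropped.
- agent_id=6: no matching t2 row, dropped.
- agent_id=1: 2 matching t2 row(s), so 2 row(s) emitted.
After projecting and ordering:
t1.agent_id | t1.aname | t2.addr_no | t2.agent_id
1 | Dave | 298 | 1
1 | Dave | 302 | 1
1 | Frank | 298 | 1
1 | Frank | 302 | 1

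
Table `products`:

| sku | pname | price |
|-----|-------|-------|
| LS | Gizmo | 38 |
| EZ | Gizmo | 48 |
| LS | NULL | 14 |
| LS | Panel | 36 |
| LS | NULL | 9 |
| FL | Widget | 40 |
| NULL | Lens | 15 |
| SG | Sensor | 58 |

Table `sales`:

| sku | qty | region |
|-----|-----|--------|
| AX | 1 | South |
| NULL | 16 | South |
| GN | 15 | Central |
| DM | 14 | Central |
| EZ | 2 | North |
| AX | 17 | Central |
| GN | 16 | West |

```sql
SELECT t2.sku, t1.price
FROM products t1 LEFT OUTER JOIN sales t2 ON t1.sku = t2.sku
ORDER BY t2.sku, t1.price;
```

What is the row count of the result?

8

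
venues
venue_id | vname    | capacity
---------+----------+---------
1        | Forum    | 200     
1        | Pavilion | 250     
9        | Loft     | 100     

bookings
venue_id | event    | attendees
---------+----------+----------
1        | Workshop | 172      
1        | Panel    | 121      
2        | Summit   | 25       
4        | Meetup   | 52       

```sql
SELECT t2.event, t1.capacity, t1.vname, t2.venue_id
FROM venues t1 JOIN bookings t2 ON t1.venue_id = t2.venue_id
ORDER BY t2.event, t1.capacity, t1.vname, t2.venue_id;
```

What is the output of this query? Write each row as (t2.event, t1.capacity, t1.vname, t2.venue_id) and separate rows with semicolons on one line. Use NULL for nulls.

(Panel, 200, Forum, 1); (Panel, 250, Pavilion, 1); (Workshop, 200, Forum, 1); (Workshop, 250, Pavilion, 1)

INNER JOIN keeps only pairs where the ON condition holds.
Matching on t1.venue_id = t2.venue_id.
- t1 (venue_id=1) pairs with 2 row(s) of t2.
- t1 (venue_id=1) pairs with 2 row(s) of t2.
- t1 (venue_id=9) has no partner → excluded.
After projecting and ordering:
t2.event | t1.capacity | t1.vname | t2.venue_id
Panel | 200 | Forum | 1
Panel | 250 | Pavilion | 1
Workshop | 200 | Forum | 1
Workshop | 250 | Pavilion | 1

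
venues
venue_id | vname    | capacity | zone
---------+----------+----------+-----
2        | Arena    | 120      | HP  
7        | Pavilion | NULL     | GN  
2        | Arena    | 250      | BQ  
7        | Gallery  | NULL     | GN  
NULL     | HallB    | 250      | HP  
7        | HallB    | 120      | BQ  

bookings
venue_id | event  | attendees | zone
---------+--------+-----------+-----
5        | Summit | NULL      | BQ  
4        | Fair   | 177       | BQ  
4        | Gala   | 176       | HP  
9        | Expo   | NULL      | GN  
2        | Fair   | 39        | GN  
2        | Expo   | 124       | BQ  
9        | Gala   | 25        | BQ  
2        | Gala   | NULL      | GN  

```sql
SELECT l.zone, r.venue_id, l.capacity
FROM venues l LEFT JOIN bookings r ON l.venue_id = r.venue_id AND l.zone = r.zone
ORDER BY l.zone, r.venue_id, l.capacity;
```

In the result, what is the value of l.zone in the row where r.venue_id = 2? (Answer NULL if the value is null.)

BQ

LEFT JOIN keeps every row from `venues`; unmatched rows get NULL for `bookings`'s columns.
Matching on l.venue_id = r.venue_id AND l.zone = r.zone. A NULL in a compared column never satisfies the condition.
- l[0] venue_id=2, zone=HP → no match; kept with NULLs on the r side.
- l[1] venue_id=7, zone=GN → no match; kept with NULLs on the r side.
- l[2] venue_id=2, zone=BQ → 1 match(es) in r → 1 row(s).
- l[3] venue_id=7, zone=GN → no match; kept with NULLs on the r side.
- l[4] venue_id=NULL, zone=HP → no match; kept with NULLs on the r side.
- l[5] venue_id=7, zone=BQ → no match; kept with NULLs on the r side.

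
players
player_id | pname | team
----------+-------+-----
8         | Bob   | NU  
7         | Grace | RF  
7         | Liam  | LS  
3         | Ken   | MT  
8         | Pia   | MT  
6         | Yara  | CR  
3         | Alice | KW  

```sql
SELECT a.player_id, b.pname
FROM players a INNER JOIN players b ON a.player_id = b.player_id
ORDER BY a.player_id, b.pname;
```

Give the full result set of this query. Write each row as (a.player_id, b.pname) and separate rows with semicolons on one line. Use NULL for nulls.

(3, Alice); (3, Alice); (3, Ken); (3, Ken); (6, Yara); (7, Grace); (7, Grace); (7, Liam); (7, Liam); (8, Bob); (8, Bob); (8, Pia); (8, Pia)

INNER JOIN keeps only pairs where the ON condition holds.
Matching on a.player_id = b.player_id.
- a row (player_id=8): matches 2 b row(s) → 2 output row(s).
- a row (player_id=7): matches 2 b row(s) → 2 output row(s).
- a row (player_id=7): matches 2 b row(s) → 2 output row(s).
- a row (player_id=3): matches 2 b row(s) → 2 output row(s).
- a row (player_id=8): matches 2 b row(s) → 2 output row(s).
- a row (player_id=6): matches 1 b row(s) → 1 output row(s).
- a row (player_id=3): matches 2 b row(s) → 2 output row(s).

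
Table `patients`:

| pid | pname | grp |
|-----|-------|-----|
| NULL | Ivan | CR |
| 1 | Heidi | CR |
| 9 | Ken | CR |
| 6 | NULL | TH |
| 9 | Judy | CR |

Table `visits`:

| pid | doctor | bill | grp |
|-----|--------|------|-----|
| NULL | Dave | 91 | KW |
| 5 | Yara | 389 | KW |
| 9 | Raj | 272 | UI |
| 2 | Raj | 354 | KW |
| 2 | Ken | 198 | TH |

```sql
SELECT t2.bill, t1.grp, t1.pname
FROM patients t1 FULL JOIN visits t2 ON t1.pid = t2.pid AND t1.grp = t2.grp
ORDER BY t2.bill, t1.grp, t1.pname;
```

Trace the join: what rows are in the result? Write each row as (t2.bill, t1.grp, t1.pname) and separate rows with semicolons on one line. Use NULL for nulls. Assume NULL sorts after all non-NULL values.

(91, NULL, NULL); (198, NULL, NULL); (272, NULL, NULL); (354, NULL, NULL); (389, NULL, NULL); (NULL, CR, Heidi); (NULL, CR, Ivan); (NULL, CR, Judy); (NULL, CR, Ken); (NULL, TH, NULL)

FULL OUTER JOIN keeps every row from both sides; unmatched rows get NULL for the other side's columns.
Matching on t1.pid = t2.pid AND t1.grp = t2.grp. A NULL in a compared column never satisfies the condition.
Matched pairs: 0; unmatched t1 rows kept: 5; unmatched t2 rows kept: 5.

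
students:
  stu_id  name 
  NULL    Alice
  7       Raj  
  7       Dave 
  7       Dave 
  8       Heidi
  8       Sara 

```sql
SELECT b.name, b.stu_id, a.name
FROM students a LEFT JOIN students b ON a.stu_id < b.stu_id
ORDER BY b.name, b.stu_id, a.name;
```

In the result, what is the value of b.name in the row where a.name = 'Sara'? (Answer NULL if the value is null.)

NULL

LEFT JOIN keeps every row from `students a`; unmatched rows get NULL for `students b`'s columns.
Matching on a.stu_id < b.stu_id. A NULL in a compared column never satisfies the condition.
- a (stu_id=NULL) has no partner → padded with NULL.
- a (stu_id=7) pairs with 2 row(s) of b.
- a (stu_id=7) pairs with 2 row(s) of b.
- a (stu_id=7) pairs with 2 row(s) of b.
- a (stu_id=8) has no partner → padded with NULL.
- a (stu_id=8) has no partner → padded with NULL.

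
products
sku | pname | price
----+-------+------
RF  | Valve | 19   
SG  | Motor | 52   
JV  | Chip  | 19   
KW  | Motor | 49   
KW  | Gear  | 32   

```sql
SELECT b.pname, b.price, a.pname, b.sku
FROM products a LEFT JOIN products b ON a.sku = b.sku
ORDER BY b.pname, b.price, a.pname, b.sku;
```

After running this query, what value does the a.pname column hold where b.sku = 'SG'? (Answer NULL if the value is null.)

Motor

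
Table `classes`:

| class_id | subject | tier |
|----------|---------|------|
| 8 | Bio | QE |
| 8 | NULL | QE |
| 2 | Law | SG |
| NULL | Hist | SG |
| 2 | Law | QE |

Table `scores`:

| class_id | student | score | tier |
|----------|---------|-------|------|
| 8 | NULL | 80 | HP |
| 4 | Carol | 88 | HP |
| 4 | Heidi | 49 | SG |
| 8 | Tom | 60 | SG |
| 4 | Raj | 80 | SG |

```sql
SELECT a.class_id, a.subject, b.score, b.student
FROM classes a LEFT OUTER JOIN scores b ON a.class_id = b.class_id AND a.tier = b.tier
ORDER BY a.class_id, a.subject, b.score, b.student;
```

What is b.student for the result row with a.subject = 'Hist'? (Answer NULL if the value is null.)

NULL

LEFT JOIN keeps every row from `classes`; unmatched rows get NULL for `scores`'s columns.
Matching on a.class_id = b.class_id AND a.tier = b.tier. A NULL in a compared column never satisfies the condition.
- class_id=8, tier=QE: no b row matches, row kept with b columns NULL.
- class_id=8, tier=QE: no b row matches, row kept with b columns NULL.
- class_id=2, tier=SG: no b row matches, row kept with b columns NULL.
- class_id=NULL, tier=SG: no b row matches, row kept with b columns NULL.
- class_id=2, tier=QE: no b row matches, row kept with b columns NULL.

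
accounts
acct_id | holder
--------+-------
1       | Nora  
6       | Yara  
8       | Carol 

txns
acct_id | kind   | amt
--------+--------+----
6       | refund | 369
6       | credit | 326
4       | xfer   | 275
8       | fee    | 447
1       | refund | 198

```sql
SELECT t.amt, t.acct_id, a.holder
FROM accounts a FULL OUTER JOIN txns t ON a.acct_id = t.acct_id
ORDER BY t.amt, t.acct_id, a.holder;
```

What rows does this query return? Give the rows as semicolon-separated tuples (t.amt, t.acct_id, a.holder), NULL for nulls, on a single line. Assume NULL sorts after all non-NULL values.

FULL OUTER JOIN keeps every row from both sides; unmatched rows get NULL for the other side's columns.
Matching on a.acct_id = t.acct_id.
Matched pairs: 4; unmatched a rows kept: 0; unmatched t rows kept: 1.

(198, 1, Nora); (275, 4, NULL); (326, 6, Yara); (369, 6, Yara); (447, 8, Carol)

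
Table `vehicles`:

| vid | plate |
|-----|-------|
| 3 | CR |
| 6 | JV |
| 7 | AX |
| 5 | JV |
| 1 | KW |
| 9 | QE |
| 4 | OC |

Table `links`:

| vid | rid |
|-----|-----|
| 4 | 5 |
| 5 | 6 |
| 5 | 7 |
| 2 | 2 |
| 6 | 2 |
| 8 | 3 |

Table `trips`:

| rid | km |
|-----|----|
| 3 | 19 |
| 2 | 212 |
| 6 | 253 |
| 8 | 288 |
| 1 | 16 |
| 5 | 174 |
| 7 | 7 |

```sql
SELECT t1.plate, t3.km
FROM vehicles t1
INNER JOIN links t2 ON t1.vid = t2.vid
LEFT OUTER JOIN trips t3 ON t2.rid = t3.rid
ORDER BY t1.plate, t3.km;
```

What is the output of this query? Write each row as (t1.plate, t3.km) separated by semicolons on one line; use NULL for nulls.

(JV, 7); (JV, 212); (JV, 253); (OC, 174)

Joins associate left-to-right: vehicles INNER JOIN links on vid gives 4 intermediate row(s).
Then LEFT JOIN `trips t3` on rid: each of those 4 rows is kept; rows whose t2.rid has no match in t3 get NULL for t3's columns.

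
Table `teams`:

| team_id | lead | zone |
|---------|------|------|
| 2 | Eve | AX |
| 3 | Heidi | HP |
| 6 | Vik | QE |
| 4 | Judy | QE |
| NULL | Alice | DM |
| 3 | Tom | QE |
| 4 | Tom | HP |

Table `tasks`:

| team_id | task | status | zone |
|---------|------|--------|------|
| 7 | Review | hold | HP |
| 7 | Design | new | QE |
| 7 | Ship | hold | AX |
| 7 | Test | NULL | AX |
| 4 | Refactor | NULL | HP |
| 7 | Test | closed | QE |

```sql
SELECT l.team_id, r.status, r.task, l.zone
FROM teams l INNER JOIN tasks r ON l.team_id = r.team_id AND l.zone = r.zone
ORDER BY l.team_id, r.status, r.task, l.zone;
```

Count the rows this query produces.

INNER JOIN keeps only pairs where the ON condition holds.
Matching on l.team_id = r.team_id AND l.zone = r.zone. A NULL in a compared column never satisfies the condition.
- team_id=2, zone=AX: no matching r row, dropped.
- team_id=3, zone=HP: no matching r row, dropped.
- team_id=6, zone=QE: no matching r row, dropped.
- team_id=4, zone=QE: no matching r row, dropped.
- team_id=NULL, zone=DM: no matching r row, dropped.
- team_id=3, zone=QE: no matching r row, dropped.
- team_id=4, zone=HP: 1 matching r row(s), so 1 row(s) emitted.
Total: 1 rows.

1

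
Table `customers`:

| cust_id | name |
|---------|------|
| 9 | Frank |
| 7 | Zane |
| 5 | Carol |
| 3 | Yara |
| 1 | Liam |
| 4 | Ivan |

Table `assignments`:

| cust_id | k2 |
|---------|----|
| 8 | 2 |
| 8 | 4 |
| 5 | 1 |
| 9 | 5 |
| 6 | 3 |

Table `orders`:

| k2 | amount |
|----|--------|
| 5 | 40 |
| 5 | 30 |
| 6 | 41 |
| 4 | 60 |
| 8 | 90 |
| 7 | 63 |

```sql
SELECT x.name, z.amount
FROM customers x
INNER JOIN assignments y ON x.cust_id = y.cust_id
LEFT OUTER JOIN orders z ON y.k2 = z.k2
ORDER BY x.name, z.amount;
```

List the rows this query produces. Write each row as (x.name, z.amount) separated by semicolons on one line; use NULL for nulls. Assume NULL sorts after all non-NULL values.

(Carol, NULL); (Frank, 30); (Frank, 40)

Evaluate left to right. First `customers x INNER JOIN assignments y` on cust_id: 2 row(s).
Then LEFT JOIN `orders z` on k2: each of those 2 rows is kept; rows whose y.k2 has no match in z get NULL for z's columns.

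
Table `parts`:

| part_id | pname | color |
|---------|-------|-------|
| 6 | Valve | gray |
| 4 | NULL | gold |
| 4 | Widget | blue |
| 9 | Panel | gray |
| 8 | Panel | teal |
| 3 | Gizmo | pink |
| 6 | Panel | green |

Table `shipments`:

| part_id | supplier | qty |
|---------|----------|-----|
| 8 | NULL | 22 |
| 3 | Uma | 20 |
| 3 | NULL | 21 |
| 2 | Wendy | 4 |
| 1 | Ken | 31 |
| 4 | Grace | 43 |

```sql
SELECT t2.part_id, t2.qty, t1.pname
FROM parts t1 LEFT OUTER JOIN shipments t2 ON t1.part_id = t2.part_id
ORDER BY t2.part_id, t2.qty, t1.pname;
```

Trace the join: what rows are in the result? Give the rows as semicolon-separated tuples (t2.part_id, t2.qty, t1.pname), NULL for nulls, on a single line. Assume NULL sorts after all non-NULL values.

LEFT JOIN keeps every row from `parts`; unmatched rows get NULL for `shipments`'s columns.
Matching on t1.part_id = t2.part_id.
- t1 (part_id=6) has no partner → padded with NULL.
- t1 (part_id=4) pairs with 1 row(s) of t2.
- t1 (part_id=4) pairs with 1 row(s) of t2.
- t1 (part_id=9) has no partner → padded with NULL.
- t1 (part_id=8) pairs with 1 row(s) of t2.
- t1 (part_id=3) pairs with 2 row(s) of t2.
- t1 (part_id=6) has no partner → padded with NULL.
After projecting and ordering:
t2.part_id | t2.qty | t1.pname
3 | 20 | Gizmo
3 | 21 | Gizmo
4 | 43 | Widget
4 | 43 | NULL
8 | 22 | Panel
NULL | NULL | Panel
NULL | NULL | Panel
NULL | NULL | Valve

(3, 20, Gizmo); (3, 21, Gizmo); (4, 43, Widget); (4, 43, NULL); (8, 22, Panel); (NULL, NULL, Panel); (NULL, NULL, Panel); (NULL, NULL, Valve)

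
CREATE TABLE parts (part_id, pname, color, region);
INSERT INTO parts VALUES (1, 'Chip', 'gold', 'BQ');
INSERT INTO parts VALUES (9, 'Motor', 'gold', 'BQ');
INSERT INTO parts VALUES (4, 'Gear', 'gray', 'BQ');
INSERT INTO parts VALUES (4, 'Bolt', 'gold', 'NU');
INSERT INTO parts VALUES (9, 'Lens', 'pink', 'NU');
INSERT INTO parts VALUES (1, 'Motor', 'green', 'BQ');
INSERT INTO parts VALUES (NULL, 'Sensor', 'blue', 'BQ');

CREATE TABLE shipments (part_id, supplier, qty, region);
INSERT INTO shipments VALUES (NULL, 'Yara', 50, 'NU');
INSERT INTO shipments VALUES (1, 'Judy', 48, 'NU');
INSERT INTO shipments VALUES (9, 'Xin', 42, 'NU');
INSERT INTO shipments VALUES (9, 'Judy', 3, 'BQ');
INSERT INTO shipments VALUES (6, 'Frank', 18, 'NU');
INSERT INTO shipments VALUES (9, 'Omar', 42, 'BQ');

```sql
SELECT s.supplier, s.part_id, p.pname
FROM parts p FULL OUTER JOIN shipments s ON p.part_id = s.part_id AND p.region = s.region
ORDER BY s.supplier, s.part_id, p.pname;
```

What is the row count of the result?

11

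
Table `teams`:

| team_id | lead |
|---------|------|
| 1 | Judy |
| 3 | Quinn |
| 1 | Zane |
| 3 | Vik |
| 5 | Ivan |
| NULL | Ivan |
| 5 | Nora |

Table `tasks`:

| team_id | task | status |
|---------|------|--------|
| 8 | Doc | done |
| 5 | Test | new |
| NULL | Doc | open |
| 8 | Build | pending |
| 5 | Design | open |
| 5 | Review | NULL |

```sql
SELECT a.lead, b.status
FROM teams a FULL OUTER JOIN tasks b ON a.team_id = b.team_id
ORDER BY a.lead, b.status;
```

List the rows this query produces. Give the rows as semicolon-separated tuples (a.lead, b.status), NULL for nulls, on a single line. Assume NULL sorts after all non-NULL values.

FULL OUTER JOIN keeps every row from both sides; unmatched rows get NULL for the other side's columns.
Matching on a.team_id = b.team_id. A NULL in a compared column never satisfies the condition.
- a[0] team_id=1 → no match; kept with NULLs on the b side.
- a[1] team_id=3 → no match; kept with NULLs on the b side.
- a[2] team_id=1 → no match; kept with NULLs on the b side.
- a[3] team_id=3 → no match; kept with NULLs on the b side.
- a[4] team_id=5 → 3 match(es) in b → 3 row(s).
- a[5] team_id=NULL → no match; kept with NULLs on the b side.
- a[6] team_id=5 → 3 match(es) in b → 3 row(s).
- 3 row(s) from b found no a partner → padded with NULL.

(Ivan, new); (Ivan, open); (Ivan, NULL); (Ivan, NULL); (Judy, NULL); (Nora, new); (Nora, open); (Nora, NULL); (Quinn, NULL); (Vik, NULL); (Zane, NULL); (NULL, done); (NULL, open); (NULL, pending)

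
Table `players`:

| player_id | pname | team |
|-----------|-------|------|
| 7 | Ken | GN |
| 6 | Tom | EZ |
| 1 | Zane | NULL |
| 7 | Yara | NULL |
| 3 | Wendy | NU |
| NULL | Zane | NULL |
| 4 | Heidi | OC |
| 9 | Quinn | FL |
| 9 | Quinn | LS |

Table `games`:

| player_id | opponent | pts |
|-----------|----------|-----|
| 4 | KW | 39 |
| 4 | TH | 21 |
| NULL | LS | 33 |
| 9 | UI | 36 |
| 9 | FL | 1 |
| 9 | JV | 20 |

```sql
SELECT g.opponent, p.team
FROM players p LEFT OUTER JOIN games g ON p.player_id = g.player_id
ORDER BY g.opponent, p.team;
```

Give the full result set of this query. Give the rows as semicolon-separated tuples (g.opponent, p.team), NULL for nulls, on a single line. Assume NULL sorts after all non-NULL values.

LEFT JOIN keeps every row from `players`; unmatched rows get NULL for `games`'s columns.
Matching on p.player_id = g.player_id. A NULL in a compared column never satisfies the condition.
- p (player_id=7) has no partner → padded with NULL.
- p (player_id=6) has no partner → padded with NULL.
- p (player_id=1) has no partner → padded with NULL.
- p (player_id=7) has no partner → padded with NULL.
- p (player_id=3) has no partner → padded with NULL.
- p (player_id=NULL) has no partner → padded with NULL.
- p (player_id=4) pairs with 2 row(s) of g.
- p (player_id=9) pairs with 3 row(s) of g.
- p (player_id=9) pairs with 3 row(s) of g.

(FL, FL); (FL, LS); (JV, FL); (JV, LS); (KW, OC); (TH, OC); (UI, FL); (UI, LS); (NULL, EZ); (NULL, GN); (NULL, NU); (NULL, NULL); (NULL, NULL); (NULL, NULL)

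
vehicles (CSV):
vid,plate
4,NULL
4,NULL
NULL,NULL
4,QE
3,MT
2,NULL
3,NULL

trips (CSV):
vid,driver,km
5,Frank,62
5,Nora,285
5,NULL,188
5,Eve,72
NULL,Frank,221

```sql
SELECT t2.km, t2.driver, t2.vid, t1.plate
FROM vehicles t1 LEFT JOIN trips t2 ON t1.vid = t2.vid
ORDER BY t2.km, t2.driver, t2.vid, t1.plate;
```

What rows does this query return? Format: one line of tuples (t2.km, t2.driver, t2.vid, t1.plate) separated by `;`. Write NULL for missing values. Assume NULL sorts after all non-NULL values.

(NULL, NULL, NULL, MT); (NULL, NULL, NULL, QE); (NULL, NULL, NULL, NULL); (NULL, NULL, NULL, NULL); (NULL, NULL, NULL, NULL); (NULL, NULL, NULL, NULL); (NULL, NULL, NULL, NULL)

LEFT JOIN keeps every row from `vehicles`; unmatched rows get NULL for `trips`'s columns.
Matching on t1.vid = t2.vid. A NULL in a compared column never satisfies the condition.
Matched pairs: 0; unmatched t1 rows kept: 7.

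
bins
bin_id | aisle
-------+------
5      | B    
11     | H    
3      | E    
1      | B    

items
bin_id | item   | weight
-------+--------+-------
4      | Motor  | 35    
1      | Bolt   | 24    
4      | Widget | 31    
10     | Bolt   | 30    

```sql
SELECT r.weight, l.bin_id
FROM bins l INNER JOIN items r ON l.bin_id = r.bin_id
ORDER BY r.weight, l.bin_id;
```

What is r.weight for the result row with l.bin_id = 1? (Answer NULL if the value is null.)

24

INNER JOIN keeps only pairs where the ON condition holds.
Matching on l.bin_id = r.bin_id.
- l[0] bin_id=5 → no match; dropped.
- l[1] bin_id=11 → no match; dropped.
- l[2] bin_id=3 → no match; dropped.
- l[3] bin_id=1 → 1 match(es) in r → 1 row(s).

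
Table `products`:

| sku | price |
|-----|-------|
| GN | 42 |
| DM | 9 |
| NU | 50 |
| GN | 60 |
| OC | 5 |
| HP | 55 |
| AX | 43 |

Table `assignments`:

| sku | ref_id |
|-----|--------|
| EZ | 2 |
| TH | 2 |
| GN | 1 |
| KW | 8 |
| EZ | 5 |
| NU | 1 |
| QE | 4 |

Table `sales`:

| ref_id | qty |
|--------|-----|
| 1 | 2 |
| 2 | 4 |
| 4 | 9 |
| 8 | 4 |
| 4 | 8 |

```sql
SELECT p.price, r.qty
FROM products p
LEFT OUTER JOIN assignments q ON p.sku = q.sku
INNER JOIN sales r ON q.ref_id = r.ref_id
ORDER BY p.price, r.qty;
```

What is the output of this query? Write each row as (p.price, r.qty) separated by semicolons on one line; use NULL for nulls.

(42, 2); (50, 2); (60, 2)

Step 1 — p LEFT JOIN q on sku → 7 row(s).
Then INNER JOIN `sales r` on ref_id: keep only rows whose q.ref_id appears in r.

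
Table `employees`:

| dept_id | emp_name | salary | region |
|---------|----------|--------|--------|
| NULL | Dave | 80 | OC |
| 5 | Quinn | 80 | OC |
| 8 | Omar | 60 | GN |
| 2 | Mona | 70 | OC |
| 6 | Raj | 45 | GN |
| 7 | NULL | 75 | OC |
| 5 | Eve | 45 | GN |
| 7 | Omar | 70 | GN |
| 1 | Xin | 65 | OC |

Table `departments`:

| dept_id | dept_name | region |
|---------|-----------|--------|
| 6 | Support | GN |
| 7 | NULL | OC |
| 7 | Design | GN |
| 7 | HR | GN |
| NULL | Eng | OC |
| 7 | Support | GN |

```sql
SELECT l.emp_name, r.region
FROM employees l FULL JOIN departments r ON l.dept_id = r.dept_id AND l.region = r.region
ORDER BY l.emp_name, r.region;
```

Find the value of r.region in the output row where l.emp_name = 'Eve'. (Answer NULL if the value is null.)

FULL OUTER JOIN keeps every row from both sides; unmatched rows get NULL for the other side's columns.
Matching on l.dept_id = r.dept_id AND l.region = r.region. A NULL in a compared column never satisfies the condition.
Matched pairs: 5; unmatched l rows kept: 6; unmatched r rows kept: 1.

NULL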